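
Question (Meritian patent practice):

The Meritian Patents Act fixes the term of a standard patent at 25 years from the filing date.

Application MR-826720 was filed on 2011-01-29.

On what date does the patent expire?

2036-01-29

Filing date + 25 years → 29 January 2036.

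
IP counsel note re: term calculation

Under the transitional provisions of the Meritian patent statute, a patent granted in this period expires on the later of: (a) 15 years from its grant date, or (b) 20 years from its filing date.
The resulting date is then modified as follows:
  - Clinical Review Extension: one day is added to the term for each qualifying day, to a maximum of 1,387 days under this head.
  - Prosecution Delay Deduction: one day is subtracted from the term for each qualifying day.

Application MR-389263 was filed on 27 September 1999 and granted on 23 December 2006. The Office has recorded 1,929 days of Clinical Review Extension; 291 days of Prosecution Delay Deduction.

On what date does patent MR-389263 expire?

2024-12-23

(a) grant + 15 years → 23 December 2021.
(b) filing + 20 years → 27 September 2019.
Later of the two: 23 December 2021.
Clinical Review Extension: 1929 days claimed exceeds the 1387-day cap, so +1387 days → 10 October 2025.
Prosecution Delay Deduction: −291 days → 23 December 2024.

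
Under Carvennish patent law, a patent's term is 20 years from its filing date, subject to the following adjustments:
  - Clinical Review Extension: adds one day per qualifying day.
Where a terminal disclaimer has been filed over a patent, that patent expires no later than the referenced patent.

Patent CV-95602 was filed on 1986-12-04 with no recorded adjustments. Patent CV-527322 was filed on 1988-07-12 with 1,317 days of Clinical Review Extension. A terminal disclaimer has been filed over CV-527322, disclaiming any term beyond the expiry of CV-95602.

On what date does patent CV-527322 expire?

Natural term of CV-527322:
  Base: filing + 20 years → 12 July 2008.
  Clinical Review Extension: +1317 days → 19 February 2012.
Expiry of referenced patent CV-95602:
  Base: filing + 20 years → 4 December 2006.
Terminal disclaimer: CV-527322 expires on the earlier of 19 February 2012 and 4 December 2006.

December 4, 2006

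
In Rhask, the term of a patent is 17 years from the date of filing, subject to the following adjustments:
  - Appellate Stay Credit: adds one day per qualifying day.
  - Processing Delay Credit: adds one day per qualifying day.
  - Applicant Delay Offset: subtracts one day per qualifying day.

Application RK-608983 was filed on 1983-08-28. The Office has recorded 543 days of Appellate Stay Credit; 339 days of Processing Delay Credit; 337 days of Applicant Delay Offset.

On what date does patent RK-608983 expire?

Base term: filing date + 17 years → 28 August 2000.
Appellate Stay Credit: +543 days → 22 February 2002.
Processing Delay Credit: +339 days → 27 January 2003.
Applicant Delay Offset: −337 days → 24 February 2002.

February 24, 2002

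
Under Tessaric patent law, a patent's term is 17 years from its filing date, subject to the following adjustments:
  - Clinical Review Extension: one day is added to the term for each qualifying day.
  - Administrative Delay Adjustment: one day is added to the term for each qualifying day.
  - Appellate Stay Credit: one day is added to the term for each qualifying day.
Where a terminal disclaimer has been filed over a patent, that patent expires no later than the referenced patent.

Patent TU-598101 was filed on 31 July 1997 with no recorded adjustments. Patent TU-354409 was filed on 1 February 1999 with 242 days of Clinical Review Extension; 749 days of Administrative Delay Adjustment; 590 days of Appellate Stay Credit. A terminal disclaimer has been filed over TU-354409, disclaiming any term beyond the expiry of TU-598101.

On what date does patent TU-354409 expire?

Natural term of TU-354409:
  Base: filing + 17 years → 1 February 2016.
  Clinical Review Extension: +242 days → 30 September 2016.
  Administrative Delay Adjustment: +749 days → 19 October 2018.
  Appellate Stay Credit: +590 days → 31 May 2020.
Expiry of referenced patent TU-598101:
  Base: filing + 17 years → 31 July 2014.
Terminal disclaimer: TU-354409 expires on the earlier of 31 May 2020 and 31 July 2014.

2014-07-31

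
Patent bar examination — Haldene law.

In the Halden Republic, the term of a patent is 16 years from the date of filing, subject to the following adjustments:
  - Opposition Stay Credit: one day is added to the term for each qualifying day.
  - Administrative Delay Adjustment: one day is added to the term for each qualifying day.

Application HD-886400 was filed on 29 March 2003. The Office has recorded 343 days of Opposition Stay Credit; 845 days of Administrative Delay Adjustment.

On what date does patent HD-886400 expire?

Base term: filing date + 16 years → 29 March 2019.
Opposition Stay Credit: +343 days → 6 March 2020.
Administrative Delay Adjustment: +845 days → 29 June 2022.

June 29, 2022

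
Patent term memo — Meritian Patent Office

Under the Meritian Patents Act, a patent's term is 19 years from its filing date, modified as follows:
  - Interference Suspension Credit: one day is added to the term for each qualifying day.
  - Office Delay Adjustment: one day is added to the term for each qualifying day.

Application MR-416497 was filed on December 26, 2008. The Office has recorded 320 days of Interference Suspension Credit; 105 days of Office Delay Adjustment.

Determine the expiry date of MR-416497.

February 23, 2029

Base term: filing date + 19 years → 26 December 2027.
Interference Suspension Credit: +320 days → 10 November 2028.
Office Delay Adjustment: +105 days → 23 February 2029.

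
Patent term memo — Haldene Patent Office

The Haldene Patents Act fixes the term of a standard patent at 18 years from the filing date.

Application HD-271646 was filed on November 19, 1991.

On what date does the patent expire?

2009-11-19

Filing date + 18 years → 19 November 2009.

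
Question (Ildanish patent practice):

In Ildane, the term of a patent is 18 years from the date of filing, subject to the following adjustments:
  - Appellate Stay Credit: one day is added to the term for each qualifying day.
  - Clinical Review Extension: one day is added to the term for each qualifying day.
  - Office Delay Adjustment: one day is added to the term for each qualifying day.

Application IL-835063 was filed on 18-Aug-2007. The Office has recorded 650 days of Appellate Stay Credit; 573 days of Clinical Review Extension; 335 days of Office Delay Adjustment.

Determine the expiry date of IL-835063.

Base term: filing date + 18 years → 18 August 2025.
Appellate Stay Credit: +650 days → 30 May 2027.
Clinical Review Extension: +573 days → 23 December 2028.
Office Delay Adjustment: +335 days → 23 November 2029.

November 23, 2029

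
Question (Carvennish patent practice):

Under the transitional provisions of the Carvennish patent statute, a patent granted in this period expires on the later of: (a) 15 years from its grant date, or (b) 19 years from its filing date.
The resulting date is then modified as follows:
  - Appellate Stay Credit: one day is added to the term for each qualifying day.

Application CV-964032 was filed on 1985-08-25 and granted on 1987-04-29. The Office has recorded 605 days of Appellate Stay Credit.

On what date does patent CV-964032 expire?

2006-04-22

(a) grant + 15 years → 29 April 2002.
(b) filing + 19 years → 25 August 2004.
Later of the two: 25 August 2004.
Appellate Stay Credit: +605 days → 22 April 2006.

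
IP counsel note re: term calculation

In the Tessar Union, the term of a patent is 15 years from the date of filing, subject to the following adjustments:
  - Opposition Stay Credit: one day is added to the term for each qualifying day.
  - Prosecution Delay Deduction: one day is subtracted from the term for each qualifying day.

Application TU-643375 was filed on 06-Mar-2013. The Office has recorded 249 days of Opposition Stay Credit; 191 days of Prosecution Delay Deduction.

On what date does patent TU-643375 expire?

2028-05-03

Base term: filing date + 15 years → 6 March 2028.
Opposition Stay Credit: +249 days → 10 November 2028.
Prosecution Delay Deduction: −191 days → 3 May 2028.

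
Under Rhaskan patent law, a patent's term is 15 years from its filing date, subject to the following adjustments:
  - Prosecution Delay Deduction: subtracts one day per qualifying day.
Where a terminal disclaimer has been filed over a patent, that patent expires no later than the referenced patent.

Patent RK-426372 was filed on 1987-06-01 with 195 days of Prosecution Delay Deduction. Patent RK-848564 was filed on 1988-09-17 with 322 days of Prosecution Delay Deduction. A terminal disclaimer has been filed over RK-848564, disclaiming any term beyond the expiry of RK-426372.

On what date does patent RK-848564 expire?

Natural term of RK-848564:
  Base: filing + 15 years → 17 September 2003.
  Prosecution Delay Deduction: −322 days → 30 October 2002.
Expiry of referenced patent RK-426372:
  Base: filing + 15 years → 1 June 2002.
  Prosecution Delay Deduction: −195 days → 18 November 2001.
Terminal disclaimer: RK-848564 expires on the earlier of 30 October 2002 and 18 November 2001.

2001-11-18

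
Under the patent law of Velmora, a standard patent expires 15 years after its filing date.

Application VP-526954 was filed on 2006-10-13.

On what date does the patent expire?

2021-10-13

Filing date + 15 years → 13 October 2021.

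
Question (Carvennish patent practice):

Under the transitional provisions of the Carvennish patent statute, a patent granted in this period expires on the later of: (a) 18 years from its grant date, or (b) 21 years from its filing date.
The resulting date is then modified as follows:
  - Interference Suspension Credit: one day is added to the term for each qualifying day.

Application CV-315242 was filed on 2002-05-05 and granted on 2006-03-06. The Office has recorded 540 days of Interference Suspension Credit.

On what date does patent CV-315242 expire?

(a) grant + 18 years → 6 March 2024.
(b) filing + 21 years → 5 May 2023.
Later of the two: 6 March 2024.
Interference Suspension Credit: +540 days → 28 August 2025.

August 28, 2025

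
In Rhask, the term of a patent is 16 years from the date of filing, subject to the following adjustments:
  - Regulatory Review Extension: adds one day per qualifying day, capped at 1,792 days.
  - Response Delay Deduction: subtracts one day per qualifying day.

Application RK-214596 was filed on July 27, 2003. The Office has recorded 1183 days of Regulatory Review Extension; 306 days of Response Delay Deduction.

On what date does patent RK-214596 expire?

Base term: filing date + 16 years → 27 July 2019.
Regulatory Review Extension: 1183 days (within the 1792-day cap) → +1183 days → 22 October 2022.
Response Delay Deduction: −306 days → 20 December 2021.

2021-12-20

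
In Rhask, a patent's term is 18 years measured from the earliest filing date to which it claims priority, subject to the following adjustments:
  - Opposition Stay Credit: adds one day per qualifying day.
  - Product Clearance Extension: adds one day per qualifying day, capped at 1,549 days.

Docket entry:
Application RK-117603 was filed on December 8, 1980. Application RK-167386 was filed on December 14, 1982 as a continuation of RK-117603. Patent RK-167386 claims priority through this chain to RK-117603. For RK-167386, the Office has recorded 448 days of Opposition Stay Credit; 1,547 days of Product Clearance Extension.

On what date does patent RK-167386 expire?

2004-05-25

Earliest priority filing: 8 December 1980.
Base term: 8 December 1980 + 18 years → 8 December 1998.
Opposition Stay Credit: +448 days → 29 February 2000.
Product Clearance Extension: 1547 days (within the 1549-day cap) → +1547 days → 25 May 2004.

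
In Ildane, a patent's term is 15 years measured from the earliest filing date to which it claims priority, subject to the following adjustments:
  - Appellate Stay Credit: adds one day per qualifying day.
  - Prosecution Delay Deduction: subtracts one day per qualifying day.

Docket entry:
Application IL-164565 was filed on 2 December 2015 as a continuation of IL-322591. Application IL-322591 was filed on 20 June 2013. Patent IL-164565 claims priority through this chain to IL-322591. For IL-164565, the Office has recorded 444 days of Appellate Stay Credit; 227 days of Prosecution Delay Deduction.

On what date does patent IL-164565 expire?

2029-01-23

Earliest priority filing: 20 June 2013.
Base term: 20 June 2013 + 15 years → 20 June 2028.
Appellate Stay Credit: +444 days → 7 September 2029.
Prosecution Delay Deduction: −227 days → 23 January 2029.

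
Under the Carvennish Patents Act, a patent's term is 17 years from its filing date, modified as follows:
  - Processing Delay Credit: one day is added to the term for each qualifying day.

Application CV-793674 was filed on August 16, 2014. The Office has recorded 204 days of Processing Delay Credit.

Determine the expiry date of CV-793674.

Base term: filing date + 17 years → 16 August 2031.
Processing Delay Credit: +204 days → 7 March 2032.

2032-03-07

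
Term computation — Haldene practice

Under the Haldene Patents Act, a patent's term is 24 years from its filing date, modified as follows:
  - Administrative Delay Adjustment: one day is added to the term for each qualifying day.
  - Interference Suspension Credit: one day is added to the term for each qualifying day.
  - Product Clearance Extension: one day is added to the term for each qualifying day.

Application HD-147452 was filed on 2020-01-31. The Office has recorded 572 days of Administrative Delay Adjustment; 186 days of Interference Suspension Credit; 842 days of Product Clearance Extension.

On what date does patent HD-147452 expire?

Base term: filing date + 24 years → 31 January 2044.
Administrative Delay Adjustment: +572 days → 25 August 2045.
Interference Suspension Credit: +186 days → 27 February 2046.
Product Clearance Extension: +842 days → 18 June 2048.

June 18, 2048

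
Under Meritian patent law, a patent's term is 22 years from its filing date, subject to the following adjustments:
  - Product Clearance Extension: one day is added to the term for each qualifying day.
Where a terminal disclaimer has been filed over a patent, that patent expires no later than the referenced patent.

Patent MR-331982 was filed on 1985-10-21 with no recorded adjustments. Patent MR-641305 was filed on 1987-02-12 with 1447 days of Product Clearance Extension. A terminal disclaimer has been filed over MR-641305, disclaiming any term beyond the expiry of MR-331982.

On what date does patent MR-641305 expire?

Natural term of MR-641305:
  Base: filing + 22 years → 12 February 2009.
  Product Clearance Extension: +1447 days → 29 January 2013.
Expiry of referenced patent MR-331982:
  Base: filing + 22 years → 21 October 2007.
Terminal disclaimer: MR-641305 expires on the earlier of 29 January 2013 and 21 October 2007.

2007-10-21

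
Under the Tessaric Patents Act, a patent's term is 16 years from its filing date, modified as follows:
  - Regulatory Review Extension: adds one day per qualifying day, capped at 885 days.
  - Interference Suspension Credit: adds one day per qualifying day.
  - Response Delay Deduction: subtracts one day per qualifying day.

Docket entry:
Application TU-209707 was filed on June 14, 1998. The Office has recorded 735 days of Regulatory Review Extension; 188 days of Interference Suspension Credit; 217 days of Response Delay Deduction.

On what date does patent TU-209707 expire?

2016-05-20

Base term: filing date + 16 years → 14 June 2014.
Regulatory Review Extension: 735 days (within the 885-day cap) → +735 days → 18 June 2016.
Interference Suspension Credit: +188 days → 23 December 2016.
Response Delay Deduction: −217 days → 20 May 2016.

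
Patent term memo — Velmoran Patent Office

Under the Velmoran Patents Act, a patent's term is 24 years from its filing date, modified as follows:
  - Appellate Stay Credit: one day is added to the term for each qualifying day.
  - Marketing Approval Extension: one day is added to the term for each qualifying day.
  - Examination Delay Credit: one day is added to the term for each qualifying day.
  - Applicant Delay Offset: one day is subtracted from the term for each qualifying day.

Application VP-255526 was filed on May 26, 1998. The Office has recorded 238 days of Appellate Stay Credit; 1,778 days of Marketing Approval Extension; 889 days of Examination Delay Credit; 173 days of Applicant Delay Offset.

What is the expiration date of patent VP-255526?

2029-11-17

Base term: filing date + 24 years → 26 May 2022.
Appellate Stay Credit: +238 days → 19 January 2023.
Marketing Approval Extension: +1778 days → 2 December 2027.
Examination Delay Credit: +889 days → 9 May 2030.
Applicant Delay Offset: −173 days → 17 November 2029.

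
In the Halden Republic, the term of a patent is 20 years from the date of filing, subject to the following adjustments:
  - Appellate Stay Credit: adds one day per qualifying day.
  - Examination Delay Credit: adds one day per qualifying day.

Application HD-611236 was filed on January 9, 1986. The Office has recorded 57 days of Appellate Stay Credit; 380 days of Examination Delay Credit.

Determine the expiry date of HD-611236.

Base term: filing date + 20 years → 9 January 2006.
Appellate Stay Credit: +57 days → 7 March 2006.
Examination Delay Credit: +380 days → 22 March 2007.

March 22, 2007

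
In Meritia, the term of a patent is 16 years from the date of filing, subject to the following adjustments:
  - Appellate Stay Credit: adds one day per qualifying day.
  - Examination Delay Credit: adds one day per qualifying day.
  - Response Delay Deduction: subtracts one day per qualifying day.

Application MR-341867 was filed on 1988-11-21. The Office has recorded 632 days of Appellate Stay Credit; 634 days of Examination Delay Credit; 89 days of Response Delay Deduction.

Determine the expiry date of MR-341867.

Base term: filing date + 16 years → 21 November 2004.
Appellate Stay Credit: +632 days → 15 August 2006.
Examination Delay Credit: +634 days → 10 May 2008.
Response Delay Deduction: −89 days → 11 February 2008.

February 11, 2008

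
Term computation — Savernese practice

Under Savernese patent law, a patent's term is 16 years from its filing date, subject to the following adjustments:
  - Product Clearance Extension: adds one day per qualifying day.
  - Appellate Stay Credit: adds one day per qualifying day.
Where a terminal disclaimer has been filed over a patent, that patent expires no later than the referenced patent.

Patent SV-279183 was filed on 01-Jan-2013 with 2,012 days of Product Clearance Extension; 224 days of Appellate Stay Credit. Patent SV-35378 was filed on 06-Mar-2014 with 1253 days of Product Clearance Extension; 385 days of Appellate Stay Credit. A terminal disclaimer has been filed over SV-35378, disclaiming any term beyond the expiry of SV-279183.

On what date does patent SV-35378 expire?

Natural term of SV-35378:
  Base: filing + 16 years → 6 March 2030.
  Product Clearance Extension: +1253 days → 10 August 2033.
  Appellate Stay Credit: +385 days → 30 August 2034.
Expiry of referenced patent SV-279183:
  Base: filing + 16 years → 1 January 2029.
  Product Clearance Extension: +2012 days → 6 July 2034.
  Appellate Stay Credit: +224 days → 15 February 2035.
Terminal disclaimer: SV-35378 expires on the earlier of 30 August 2034 and 15 February 2035.

August 30, 2034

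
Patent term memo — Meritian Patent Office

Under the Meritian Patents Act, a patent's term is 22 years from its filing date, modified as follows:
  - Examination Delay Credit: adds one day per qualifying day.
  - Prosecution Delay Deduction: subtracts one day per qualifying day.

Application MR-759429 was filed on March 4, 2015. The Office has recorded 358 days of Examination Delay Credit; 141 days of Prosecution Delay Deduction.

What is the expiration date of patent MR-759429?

Base term: filing date + 22 years → 4 March 2037.
Examination Delay Credit: +358 days → 25 February 2038.
Prosecution Delay Deduction: −141 days → 7 October 2037.

October 7, 2037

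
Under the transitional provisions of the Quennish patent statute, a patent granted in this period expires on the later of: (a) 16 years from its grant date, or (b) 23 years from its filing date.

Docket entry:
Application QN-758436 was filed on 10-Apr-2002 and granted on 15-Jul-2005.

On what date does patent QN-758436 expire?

(a) grant + 16 years → 15 July 2021.
(b) filing + 23 years → 10 April 2025.
Later of the two: 10 April 2025.

2025-04-10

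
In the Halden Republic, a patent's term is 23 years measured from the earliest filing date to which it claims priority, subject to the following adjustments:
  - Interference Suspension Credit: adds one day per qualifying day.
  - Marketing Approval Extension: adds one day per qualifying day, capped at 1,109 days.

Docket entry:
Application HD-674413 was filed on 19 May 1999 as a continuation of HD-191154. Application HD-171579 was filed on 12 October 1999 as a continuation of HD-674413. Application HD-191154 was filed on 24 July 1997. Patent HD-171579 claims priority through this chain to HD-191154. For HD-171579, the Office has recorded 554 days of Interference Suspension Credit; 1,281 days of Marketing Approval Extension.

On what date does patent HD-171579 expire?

Earliest priority filing: 24 July 1997.
Base term: 24 July 1997 + 23 years → 24 July 2020.
Interference Suspension Credit: +554 days → 29 January 2022.
Marketing Approval Extension: 1281 days claimed exceeds the 1109-day cap, so +1109 days → 11 February 2025.

February 11, 2025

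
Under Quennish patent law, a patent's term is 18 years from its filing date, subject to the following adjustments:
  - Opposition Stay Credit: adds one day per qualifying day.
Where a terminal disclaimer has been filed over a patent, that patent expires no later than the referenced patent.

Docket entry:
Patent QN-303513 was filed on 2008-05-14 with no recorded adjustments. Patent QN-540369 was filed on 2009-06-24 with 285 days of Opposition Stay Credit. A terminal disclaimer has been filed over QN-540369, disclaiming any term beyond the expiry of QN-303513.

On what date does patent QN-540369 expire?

2026-05-14

Natural term of QN-540369:
  Base: filing + 18 years → 24 June 2027.
  Opposition Stay Credit: +285 days → 4 April 2028.
Expiry of referenced patent QN-303513:
  Base: filing + 18 years → 14 May 2026.
Terminal disclaimer: QN-540369 expires on the earlier of 4 April 2028 and 14 May 2026.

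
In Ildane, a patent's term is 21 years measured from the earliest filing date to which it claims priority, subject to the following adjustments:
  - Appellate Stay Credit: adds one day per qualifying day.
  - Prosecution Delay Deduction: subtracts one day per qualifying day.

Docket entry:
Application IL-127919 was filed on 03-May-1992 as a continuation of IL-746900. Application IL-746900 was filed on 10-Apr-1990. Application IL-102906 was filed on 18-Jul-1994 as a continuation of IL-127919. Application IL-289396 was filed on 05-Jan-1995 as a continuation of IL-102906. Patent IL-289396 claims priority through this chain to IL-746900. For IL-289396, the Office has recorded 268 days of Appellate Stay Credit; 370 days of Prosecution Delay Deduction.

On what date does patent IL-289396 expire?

2010-12-29

Earliest priority filing: 10 April 1990.
Base term: 10 April 1990 + 21 years → 10 April 2011.
Appellate Stay Credit: +268 days → 3 January 2012.
Prosecution Delay Deduction: −370 days → 29 December 2010.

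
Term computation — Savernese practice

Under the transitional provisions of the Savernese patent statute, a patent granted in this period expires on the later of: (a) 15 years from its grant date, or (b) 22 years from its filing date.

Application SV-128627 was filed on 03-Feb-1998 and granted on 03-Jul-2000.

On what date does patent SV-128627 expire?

2020-02-03

(a) grant + 15 years → 3 July 2015.
(b) filing + 22 years → 3 February 2020.
Later of the two: 3 February 2020.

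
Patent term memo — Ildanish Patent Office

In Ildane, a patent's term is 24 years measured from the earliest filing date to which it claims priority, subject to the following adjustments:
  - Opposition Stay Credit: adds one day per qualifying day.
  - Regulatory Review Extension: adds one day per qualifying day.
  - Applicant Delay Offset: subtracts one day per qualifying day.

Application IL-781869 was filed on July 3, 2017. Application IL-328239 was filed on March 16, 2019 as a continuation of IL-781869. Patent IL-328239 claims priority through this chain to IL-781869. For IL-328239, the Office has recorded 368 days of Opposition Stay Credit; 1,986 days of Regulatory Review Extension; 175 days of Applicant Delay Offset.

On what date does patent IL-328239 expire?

Earliest priority filing: 3 July 2017.
Base term: 3 July 2017 + 24 years → 3 July 2041.
Opposition Stay Credit: +368 days → 6 July 2042.
Regulatory Review Extension: +1986 days → 13 December 2047.
Applicant Delay Offset: −175 days → 21 June 2047.

June 21, 2047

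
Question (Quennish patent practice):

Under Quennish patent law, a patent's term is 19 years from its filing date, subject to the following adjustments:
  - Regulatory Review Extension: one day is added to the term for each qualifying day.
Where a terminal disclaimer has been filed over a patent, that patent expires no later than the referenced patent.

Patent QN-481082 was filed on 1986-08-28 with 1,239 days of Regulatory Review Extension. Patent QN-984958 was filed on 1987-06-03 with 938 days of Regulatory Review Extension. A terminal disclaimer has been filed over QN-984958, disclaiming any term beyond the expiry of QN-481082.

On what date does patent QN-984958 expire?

2008-12-27

Natural term of QN-984958:
  Base: filing + 19 years → 3 June 2006.
  Regulatory Review Extension: +938 days → 27 December 2008.
Expiry of referenced patent QN-481082:
  Base: filing + 19 years → 28 August 2005.
  Regulatory Review Extension: +1239 days → 18 January 2009.
Terminal disclaimer: QN-984958 expires on the earlier of 27 December 2008 and 18 January 2009.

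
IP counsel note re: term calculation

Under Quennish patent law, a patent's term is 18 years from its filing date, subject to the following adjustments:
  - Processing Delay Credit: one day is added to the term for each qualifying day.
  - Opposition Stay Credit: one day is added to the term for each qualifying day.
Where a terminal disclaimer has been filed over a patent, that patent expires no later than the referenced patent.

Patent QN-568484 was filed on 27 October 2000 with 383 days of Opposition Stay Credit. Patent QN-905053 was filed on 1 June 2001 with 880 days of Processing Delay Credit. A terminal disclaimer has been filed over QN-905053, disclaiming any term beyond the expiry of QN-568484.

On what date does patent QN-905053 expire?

Natural term of QN-905053:
  Base: filing + 18 years → 1 June 2019.
  Processing Delay Credit: +880 days → 28 October 2021.
Expiry of referenced patent QN-568484:
  Base: filing + 18 years → 27 October 2018.
  Opposition Stay Credit: +383 days → 14 November 2019.
Terminal disclaimer: QN-905053 expires on the earlier of 28 October 2021 and 14 November 2019.

2019-11-14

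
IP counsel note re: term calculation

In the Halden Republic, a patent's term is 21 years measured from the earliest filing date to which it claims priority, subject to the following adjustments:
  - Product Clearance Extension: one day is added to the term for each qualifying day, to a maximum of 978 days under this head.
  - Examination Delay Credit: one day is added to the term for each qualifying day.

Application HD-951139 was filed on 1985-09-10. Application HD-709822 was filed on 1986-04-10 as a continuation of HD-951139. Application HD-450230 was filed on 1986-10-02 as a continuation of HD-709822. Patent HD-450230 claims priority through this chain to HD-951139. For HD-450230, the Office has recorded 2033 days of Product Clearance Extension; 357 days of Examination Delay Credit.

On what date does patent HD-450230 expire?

2010-05-07

Earliest priority filing: 10 September 1985.
Base term: 10 September 1985 + 21 years → 10 September 2006.
Product Clearance Extension: 2033 days claimed exceeds the 978-day cap, so +978 days → 15 May 2009.
Examination Delay Credit: +357 days → 7 May 2010.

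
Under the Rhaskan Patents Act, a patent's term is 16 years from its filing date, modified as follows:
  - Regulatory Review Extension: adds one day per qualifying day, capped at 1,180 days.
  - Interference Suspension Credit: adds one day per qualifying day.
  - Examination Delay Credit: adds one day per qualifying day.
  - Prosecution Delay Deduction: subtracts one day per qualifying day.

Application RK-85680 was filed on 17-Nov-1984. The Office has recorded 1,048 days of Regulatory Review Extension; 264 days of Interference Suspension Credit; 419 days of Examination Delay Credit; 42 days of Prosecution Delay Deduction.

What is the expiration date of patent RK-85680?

2005-07-03

Base term: filing date + 16 years → 17 November 2000.
Regulatory Review Extension: 1048 days (within the 1180-day cap) → +1048 days → 1 October 2003.
Interference Suspension Credit: +264 days → 21 June 2004.
Examination Delay Credit: +419 days → 14 August 2005.
Prosecution Delay Deduction: −42 days → 3 July 2005.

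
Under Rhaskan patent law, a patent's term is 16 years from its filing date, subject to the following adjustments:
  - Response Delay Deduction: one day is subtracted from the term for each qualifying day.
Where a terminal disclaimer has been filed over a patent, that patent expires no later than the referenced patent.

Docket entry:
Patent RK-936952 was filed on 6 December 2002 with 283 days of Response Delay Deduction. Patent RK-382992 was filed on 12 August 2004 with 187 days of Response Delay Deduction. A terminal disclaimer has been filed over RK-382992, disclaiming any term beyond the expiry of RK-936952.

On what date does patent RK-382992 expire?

Natural term of RK-382992:
  Base: filing + 16 years → 12 August 2020.
  Response Delay Deduction: −187 days → 7 February 2020.
Expiry of referenced patent RK-936952:
  Base: filing + 16 years → 6 December 2018.
  Response Delay Deduction: −283 days → 26 February 2018.
Terminal disclaimer: RK-382992 expires on the earlier of 7 February 2020 and 26 February 2018.

2018-02-26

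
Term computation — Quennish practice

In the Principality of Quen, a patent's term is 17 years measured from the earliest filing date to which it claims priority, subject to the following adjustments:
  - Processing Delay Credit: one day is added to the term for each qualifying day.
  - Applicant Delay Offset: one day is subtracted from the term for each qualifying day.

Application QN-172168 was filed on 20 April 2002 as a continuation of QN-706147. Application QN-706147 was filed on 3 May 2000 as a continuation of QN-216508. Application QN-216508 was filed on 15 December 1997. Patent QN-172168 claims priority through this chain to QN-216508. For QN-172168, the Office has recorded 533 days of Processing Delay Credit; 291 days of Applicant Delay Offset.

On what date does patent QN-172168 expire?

Earliest priority filing: 15 December 1997.
Base term: 15 December 1997 + 17 years → 15 December 2014.
Processing Delay Credit: +533 days → 31 May 2016.
Applicant Delay Offset: −291 days → 14 August 2015.

August 14, 2015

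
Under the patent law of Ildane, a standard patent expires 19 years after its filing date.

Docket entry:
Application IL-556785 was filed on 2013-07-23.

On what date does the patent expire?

Filing date + 19 years → 23 July 2032.

2032-07-23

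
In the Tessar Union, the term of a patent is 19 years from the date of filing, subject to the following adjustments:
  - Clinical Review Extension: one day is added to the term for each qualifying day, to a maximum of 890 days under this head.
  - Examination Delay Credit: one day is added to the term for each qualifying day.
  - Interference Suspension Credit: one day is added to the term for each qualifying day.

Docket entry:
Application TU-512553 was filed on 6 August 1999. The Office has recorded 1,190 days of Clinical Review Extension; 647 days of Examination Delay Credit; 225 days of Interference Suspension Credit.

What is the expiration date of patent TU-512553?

2023-06-03

Base term: filing date + 19 years → 6 August 2018.
Clinical Review Extension: 1190 days claimed exceeds the 890-day cap, so +890 days → 12 January 2021.
Examination Delay Credit: +647 days → 21 October 2022.
Interference Suspension Credit: +225 days → 3 June 2023.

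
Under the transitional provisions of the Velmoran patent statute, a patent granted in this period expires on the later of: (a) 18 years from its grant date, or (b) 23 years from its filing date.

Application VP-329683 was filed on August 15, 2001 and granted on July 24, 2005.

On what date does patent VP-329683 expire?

(a) grant + 18 years → 24 July 2023.
(b) filing + 23 years → 15 August 2024.
Later of the two: 15 August 2024.

2024-08-15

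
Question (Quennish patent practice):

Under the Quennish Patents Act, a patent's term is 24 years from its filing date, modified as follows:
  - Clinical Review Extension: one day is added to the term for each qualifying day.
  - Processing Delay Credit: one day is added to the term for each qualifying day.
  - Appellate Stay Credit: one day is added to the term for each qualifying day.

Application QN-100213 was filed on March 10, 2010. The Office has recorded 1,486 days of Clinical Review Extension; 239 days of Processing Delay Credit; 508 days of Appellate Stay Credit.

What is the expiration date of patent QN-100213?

2040-04-20

Base term: filing date + 24 years → 10 March 2034.
Clinical Review Extension: +1486 days → 4 April 2038.
Processing Delay Credit: +239 days → 29 November 2038.
Appellate Stay Credit: +508 days → 20 April 2040.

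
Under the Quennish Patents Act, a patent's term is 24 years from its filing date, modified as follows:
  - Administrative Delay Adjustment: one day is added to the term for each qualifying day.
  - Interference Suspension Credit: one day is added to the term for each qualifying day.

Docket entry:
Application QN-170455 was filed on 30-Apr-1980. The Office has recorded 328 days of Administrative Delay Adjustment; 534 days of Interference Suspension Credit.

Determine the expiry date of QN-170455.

2006-09-09

Base term: filing date + 24 years → 30 April 2004.
Administrative Delay Adjustment: +328 days → 24 March 2005.
Interference Suspension Credit: +534 days → 9 September 2006.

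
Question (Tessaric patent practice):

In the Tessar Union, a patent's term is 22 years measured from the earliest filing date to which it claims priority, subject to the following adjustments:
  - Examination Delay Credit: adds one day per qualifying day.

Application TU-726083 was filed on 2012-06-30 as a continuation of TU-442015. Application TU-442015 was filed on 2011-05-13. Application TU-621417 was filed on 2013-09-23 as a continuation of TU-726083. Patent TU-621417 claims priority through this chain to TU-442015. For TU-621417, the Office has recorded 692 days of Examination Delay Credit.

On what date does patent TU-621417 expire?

2035-04-05

Earliest priority filing: 13 May 2011.
Base term: 13 May 2011 + 22 years → 13 May 2033.
Examination Delay Credit: +692 days → 5 April 2035.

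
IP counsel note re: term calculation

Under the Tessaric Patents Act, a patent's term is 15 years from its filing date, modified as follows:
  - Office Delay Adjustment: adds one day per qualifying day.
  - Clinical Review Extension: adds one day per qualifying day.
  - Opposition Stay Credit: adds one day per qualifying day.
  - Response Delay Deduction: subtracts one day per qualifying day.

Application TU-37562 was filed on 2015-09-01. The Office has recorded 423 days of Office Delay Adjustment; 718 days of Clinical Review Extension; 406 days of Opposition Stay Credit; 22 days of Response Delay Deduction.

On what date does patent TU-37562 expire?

Base term: filing date + 15 years → 1 September 2030.
Office Delay Adjustment: +423 days → 29 October 2031.
Clinical Review Extension: +718 days → 16 October 2033.
Opposition Stay Credit: +406 days → 26 November 2034.
Response Delay Deduction: −22 days → 4 November 2034.

2034-11-04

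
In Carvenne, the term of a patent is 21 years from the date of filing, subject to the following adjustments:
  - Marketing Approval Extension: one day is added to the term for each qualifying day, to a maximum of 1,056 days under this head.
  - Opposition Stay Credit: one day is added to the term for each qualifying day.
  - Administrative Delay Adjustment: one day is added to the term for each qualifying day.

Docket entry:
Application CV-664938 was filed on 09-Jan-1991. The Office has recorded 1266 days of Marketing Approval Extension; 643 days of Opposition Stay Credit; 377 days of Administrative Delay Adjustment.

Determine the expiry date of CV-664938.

Base term: filing date + 21 years → 9 January 2012.
Marketing Approval Extension: 1266 days claimed exceeds the 1056-day cap, so +1056 days → 30 November 2014.
Opposition Stay Credit: +643 days → 3 September 2016.
Administrative Delay Adjustment: +377 days → 15 September 2017.

2017-09-15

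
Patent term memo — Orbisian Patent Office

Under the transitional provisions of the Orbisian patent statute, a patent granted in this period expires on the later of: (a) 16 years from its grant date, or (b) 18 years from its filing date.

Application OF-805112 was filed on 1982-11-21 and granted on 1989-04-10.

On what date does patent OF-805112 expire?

April 10, 2005

(a) grant + 16 years → 10 April 2005.
(b) filing + 18 years → 21 November 2000.
Later of the two: 10 April 2005.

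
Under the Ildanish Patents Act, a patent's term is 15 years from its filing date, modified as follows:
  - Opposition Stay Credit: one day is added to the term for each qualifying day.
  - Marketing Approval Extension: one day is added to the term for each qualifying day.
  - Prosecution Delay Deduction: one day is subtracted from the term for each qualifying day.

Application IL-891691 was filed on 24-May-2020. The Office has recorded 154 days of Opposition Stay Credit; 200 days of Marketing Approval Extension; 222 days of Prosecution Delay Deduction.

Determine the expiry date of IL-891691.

October 3, 2035

Base term: filing date + 15 years → 24 May 2035.
Opposition Stay Credit: +154 days → 25 October 2035.
Marketing Approval Extension: +200 days → 12 May 2036.
Prosecution Delay Deduction: −222 days → 3 October 2035.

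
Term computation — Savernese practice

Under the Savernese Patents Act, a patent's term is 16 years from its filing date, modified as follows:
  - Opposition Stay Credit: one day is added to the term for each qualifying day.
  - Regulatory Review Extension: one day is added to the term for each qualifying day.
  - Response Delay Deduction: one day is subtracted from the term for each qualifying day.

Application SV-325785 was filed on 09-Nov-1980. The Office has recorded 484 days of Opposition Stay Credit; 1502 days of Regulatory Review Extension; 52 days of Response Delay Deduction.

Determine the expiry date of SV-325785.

2002-02-25

Base term: filing date + 16 years → 9 November 1996.
Opposition Stay Credit: +484 days → 8 March 1998.
Regulatory Review Extension: +1502 days → 18 April 2002.
Response Delay Deduction: −52 days → 25 February 2002.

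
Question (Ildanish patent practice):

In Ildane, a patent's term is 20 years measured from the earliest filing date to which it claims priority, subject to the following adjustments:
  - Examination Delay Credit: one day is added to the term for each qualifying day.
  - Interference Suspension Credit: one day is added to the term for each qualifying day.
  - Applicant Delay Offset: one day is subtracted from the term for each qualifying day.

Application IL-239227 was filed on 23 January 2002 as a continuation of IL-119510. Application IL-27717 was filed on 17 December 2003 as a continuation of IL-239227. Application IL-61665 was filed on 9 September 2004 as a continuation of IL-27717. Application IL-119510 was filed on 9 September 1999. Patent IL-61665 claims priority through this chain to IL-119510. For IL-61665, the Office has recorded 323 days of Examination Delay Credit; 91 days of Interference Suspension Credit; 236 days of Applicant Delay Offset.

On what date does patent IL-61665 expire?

Earliest priority filing: 9 September 1999.
Base term: 9 September 1999 + 20 years → 9 September 2019.
Examination Delay Credit: +323 days → 28 July 2020.
Interference Suspension Credit: +91 days → 27 October 2020.
Applicant Delay Offset: −236 days → 5 March 2020.

2020-03-05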